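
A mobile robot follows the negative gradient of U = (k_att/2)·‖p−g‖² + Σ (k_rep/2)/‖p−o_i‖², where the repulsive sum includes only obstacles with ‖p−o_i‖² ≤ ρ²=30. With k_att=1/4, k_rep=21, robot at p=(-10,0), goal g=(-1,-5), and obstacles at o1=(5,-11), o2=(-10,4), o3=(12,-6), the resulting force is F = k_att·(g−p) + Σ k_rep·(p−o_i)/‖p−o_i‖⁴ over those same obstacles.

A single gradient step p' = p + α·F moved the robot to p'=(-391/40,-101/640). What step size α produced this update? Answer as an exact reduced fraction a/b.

α = 1/10

F_att = 1/4·(g−p) = 1/4·(9,-5) = (2.2500,-1.2500)
o1: d²=346 > ρ²=30 → inactive
o2: d²=16 ≤ ρ²=30; F_rep = 21·(0,-4)/16² = (0.0000,-0.3281)
o3: d²=520 > ρ²=30 → inactive
F = F_att + ΣF_rep = (2.2500,-1.5781)
Δp = p'−p = (0.2250,-0.1578); α = Δx/Fx = (9/40) / (9/4) = 1/10
check: Δy/Fy = (-101/640) / (-101/64) = 1/10 ✓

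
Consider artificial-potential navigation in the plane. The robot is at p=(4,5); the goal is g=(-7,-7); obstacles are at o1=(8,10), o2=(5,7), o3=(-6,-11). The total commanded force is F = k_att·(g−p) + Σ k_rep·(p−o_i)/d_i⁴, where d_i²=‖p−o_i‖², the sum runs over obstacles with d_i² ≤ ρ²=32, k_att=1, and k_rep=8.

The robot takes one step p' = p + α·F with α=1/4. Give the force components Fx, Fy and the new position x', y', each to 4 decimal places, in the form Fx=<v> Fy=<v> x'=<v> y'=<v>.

Fx=-11.3200 Fy=-12.6400 x'=1.1700 y'=1.8400

F_att = 1·(g−p) = 1·(-11,-12) = (-11.0000,-12.0000)
o1: d²=41 > ρ²=32 → inactive
o2: d²=5 ≤ ρ²=32; F_rep = 8·(-1,-2)/5² = (-0.3200,-0.6400)
o3: d²=356 > ρ²=32 → inactive
F = F_att + ΣF_rep = (-11.3200,-12.6400)
p' = p + 1/4·F = (1.1700,1.8400)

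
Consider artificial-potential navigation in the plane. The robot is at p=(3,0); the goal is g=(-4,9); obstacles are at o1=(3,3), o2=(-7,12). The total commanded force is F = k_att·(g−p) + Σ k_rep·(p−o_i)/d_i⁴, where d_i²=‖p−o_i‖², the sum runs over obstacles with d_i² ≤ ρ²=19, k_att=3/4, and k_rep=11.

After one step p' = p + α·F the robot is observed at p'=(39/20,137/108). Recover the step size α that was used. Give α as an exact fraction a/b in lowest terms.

α = 1/5

F_att = 3/4·(g−p) = 3/4·(-7,9) = (-5.2500,6.7500)
o1: d²=9 ≤ ρ²=19; F_rep = 11·(0,-3)/9² = (0.0000,-0.4074)
o2: d²=244 > ρ²=19 → inactive
F = F_att + ΣF_rep = (-5.2500,6.3426)
Δp = p'−p = (-1.0500,1.2685); α = Δx/Fx = (-21/20) / (-21/4) = 1/5
check: Δy/Fy = (137/108) / (685/108) = 1/5 ✓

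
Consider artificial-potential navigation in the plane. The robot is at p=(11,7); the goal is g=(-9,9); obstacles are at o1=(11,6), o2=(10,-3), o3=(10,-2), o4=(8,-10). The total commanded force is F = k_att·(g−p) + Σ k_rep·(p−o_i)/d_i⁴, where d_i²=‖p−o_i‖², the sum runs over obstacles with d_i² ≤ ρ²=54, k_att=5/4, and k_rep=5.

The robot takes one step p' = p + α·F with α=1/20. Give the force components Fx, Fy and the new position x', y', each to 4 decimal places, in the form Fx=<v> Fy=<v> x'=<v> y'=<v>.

F_att = 5/4·(g−p) = 5/4·(-20,2) = (-25.0000,2.5000)
o1: d²=1 ≤ ρ²=54; F_rep = 5·(0,1)/1² = (0.0000,5.0000)
o2: d²=101 > ρ²=54 → inactive
o3: d²=82 > ρ²=54 → inactive
o4: d²=298 > ρ²=54 → inactive
F = F_att + ΣF_rep = (-25.0000,7.5000)
p' = p + 1/20·F = (9.7500,7.3750)

Fx=-25.0000 Fy=7.5000 x'=9.7500 y'=7.3750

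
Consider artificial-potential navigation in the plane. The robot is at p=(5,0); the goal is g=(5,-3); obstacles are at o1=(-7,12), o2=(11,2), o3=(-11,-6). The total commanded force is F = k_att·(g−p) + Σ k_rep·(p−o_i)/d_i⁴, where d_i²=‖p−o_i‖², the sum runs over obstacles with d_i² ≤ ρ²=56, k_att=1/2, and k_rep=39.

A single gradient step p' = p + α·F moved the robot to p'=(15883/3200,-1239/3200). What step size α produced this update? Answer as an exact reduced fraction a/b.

α = 1/4

F_att = 1/2·(g−p) = 1/2·(0,-3) = (0.0000,-1.5000)
o1: d²=288 > ρ²=56 → inactive
o2: d²=40 ≤ ρ²=56; F_rep = 39·(-6,-2)/40² = (-0.1462,-0.0488)
o3: d²=292 > ρ²=56 → inactive
F = F_att + ΣF_rep = (-0.1462,-1.5488)
Δp = p'−p = (-0.0366,-0.3872); α = Δx/Fx = (-117/3200) / (-117/800) = 1/4
check: Δy/Fy = (-1239/3200) / (-1239/800) = 1/4 ✓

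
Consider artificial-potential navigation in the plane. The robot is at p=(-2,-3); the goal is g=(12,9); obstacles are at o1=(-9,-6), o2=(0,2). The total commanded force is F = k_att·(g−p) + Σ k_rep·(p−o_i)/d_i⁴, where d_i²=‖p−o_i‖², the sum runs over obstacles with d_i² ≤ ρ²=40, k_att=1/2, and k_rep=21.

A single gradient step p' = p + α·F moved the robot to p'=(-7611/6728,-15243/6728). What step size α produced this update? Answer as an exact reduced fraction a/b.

F_att = 1/2·(g−p) = 1/2·(14,12) = (7.0000,6.0000)
o1: d²=58 > ρ²=40 → inactive
o2: d²=29 ≤ ρ²=40; F_rep = 21·(-2,-5)/29² = (-0.0499,-0.1249)
F = F_att + ΣF_rep = (6.9501,5.8751)
Δp = p'−p = (0.8688,0.7344); α = Δx/Fx = (5845/6728) / (5845/841) = 1/8
check: Δy/Fy = (4941/6728) / (4941/841) = 1/8 ✓

α = 1/8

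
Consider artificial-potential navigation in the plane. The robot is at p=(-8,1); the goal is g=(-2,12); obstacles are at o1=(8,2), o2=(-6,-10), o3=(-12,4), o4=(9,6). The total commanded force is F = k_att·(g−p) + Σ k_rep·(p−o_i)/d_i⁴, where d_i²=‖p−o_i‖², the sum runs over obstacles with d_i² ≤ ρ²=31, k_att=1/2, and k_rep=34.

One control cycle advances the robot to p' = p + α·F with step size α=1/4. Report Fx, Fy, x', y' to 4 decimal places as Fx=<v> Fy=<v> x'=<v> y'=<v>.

F_att = 1/2·(g−p) = 1/2·(6,11) = (3.0000,5.5000)
o1: d²=257 > ρ²=31 → inactive
o2: d²=125 > ρ²=31 → inactive
o3: d²=25 ≤ ρ²=31; F_rep = 34·(4,-3)/25² = (0.2176,-0.1632)
o4: d²=314 > ρ²=31 → inactive
F = F_att + ΣF_rep = (3.2176,5.3368)
p' = p + 1/4·F = (-7.1956,2.3342)

Fx=3.2176 Fy=5.3368 x'=-7.1956 y'=2.3342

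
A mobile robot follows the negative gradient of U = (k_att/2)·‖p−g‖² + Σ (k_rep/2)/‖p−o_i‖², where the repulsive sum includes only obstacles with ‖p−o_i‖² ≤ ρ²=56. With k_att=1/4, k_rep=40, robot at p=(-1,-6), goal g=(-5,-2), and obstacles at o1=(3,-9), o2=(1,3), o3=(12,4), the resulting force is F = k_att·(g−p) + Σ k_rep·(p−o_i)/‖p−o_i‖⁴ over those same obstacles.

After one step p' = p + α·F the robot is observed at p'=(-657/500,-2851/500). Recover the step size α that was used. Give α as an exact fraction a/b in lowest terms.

F_att = 1/4·(g−p) = 1/4·(-4,4) = (-1.0000,1.0000)
o1: d²=25 ≤ ρ²=56; F_rep = 40·(-4,3)/25² = (-0.2560,0.1920)
o2: d²=85 > ρ²=56 → inactive
o3: d²=269 > ρ²=56 → inactive
F = F_att + ΣF_rep = (-1.2560,1.1920)
Δp = p'−p = (-0.3140,0.2980); α = Δx/Fx = (-157/500) / (-157/125) = 1/4
check: Δy/Fy = (149/500) / (149/125) = 1/4 ✓

α = 1/4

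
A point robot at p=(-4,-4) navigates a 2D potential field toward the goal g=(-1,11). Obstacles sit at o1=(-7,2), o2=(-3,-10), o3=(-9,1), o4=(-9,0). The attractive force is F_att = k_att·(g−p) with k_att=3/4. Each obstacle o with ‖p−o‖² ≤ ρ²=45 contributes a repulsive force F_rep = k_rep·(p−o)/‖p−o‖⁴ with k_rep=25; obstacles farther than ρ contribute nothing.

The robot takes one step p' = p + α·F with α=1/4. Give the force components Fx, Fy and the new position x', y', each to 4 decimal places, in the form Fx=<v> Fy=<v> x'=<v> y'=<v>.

F_att = 3/4·(g−p) = 3/4·(3,15) = (2.2500,11.2500)
o1: d²=45 ≤ ρ²=45; F_rep = 25·(3,-6)/45² = (0.0370,-0.0741)
o2: d²=37 ≤ ρ²=45; F_rep = 25·(-1,6)/37² = (-0.0183,0.1096)
o3: d²=50 > ρ²=45 → inactive
o4: d²=41 ≤ ρ²=45; F_rep = 25·(5,-4)/41² = (0.0744,-0.0595)
F = F_att + ΣF_rep = (2.3431,11.2260)
p' = p + 1/4·F = (-3.4142,-1.1935)

Fx=2.3431 Fy=11.2260 x'=-3.4142 y'=-1.1935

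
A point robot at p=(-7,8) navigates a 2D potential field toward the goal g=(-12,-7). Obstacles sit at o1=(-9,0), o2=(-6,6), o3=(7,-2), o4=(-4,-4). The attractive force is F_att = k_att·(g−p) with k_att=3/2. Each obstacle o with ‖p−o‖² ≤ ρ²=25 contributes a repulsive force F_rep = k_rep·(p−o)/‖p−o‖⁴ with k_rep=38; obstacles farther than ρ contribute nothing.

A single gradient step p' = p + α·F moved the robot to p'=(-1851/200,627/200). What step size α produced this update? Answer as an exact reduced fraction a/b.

α = 1/4

F_att = 3/2·(g−p) = 3/2·(-5,-15) = (-7.5000,-22.5000)
o1: d²=68 > ρ²=25 → inactive
o2: d²=5 ≤ ρ²=25; F_rep = 38·(-1,2)/5² = (-1.5200,3.0400)
o3: d²=296 > ρ²=25 → inactive
o4: d²=153 > ρ²=25 → inactive
F = F_att + ΣF_rep = (-9.0200,-19.4600)
Δp = p'−p = (-2.2550,-4.8650); α = Δx/Fx = (-451/200) / (-451/50) = 1/4
check: Δy/Fy = (-973/200) / (-973/50) = 1/4 ✓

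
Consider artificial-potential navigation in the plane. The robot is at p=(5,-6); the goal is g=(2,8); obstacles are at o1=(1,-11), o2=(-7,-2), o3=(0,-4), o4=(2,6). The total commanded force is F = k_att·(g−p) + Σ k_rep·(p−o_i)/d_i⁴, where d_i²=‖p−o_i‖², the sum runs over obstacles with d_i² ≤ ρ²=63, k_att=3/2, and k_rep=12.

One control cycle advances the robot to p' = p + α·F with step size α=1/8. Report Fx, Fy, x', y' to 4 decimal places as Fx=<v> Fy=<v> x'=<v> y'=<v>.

F_att = 3/2·(g−p) = 3/2·(-3,14) = (-4.5000,21.0000)
o1: d²=41 ≤ ρ²=63; F_rep = 12·(4,5)/41² = (0.0286,0.0357)
o2: d²=160 > ρ²=63 → inactive
o3: d²=29 ≤ ρ²=63; F_rep = 12·(5,-2)/29² = (0.0713,-0.0285)
o4: d²=153 > ρ²=63 → inactive
F = F_att + ΣF_rep = (-4.4001,21.0072)
p' = p + 1/8·F = (4.4500,-3.3741)

Fx=-4.4001 Fy=21.0072 x'=4.4500 y'=-3.3741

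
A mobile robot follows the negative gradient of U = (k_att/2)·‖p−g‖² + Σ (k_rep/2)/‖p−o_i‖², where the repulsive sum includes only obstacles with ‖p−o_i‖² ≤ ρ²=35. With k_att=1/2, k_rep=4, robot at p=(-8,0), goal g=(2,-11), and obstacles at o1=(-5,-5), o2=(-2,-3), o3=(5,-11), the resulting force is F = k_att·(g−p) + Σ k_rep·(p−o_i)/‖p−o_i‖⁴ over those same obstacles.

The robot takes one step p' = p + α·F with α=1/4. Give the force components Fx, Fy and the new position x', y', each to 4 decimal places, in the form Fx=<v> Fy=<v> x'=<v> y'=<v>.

F_att = 1/2·(g−p) = 1/2·(10,-11) = (5.0000,-5.5000)
o1: d²=34 ≤ ρ²=35; F_rep = 4·(-3,5)/34² = (-0.0104,0.0173)
o2: d²=45 > ρ²=35 → inactive
o3: d²=290 > ρ²=35 → inactive
F = F_att + ΣF_rep = (4.9896,-5.4827)
p' = p + 1/4·F = (-6.7526,-1.3707)

Fx=4.9896 Fy=-5.4827 x'=-6.7526 y'=-1.3707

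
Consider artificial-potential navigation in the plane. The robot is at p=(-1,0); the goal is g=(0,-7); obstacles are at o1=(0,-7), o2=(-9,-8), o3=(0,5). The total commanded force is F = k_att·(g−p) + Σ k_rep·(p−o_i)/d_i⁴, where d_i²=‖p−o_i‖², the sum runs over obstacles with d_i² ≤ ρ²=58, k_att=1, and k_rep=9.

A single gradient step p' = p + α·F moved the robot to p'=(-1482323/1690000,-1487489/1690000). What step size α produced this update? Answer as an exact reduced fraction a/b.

F_att = 1·(g−p) = 1·(1,-7) = (1.0000,-7.0000)
o1: d²=50 ≤ ρ²=58; F_rep = 9·(-1,7)/50² = (-0.0036,0.0252)
o2: d²=128 > ρ²=58 → inactive
o3: d²=26 ≤ ρ²=58; F_rep = 9·(-1,-5)/26² = (-0.0133,-0.0666)
F = F_att + ΣF_rep = (0.9831,-7.0414)
Δp = p'−p = (0.1229,-0.8802); α = Δx/Fx = (207677/1690000) / (207677/211250) = 1/8
check: Δy/Fy = (-1487489/1690000) / (-1487489/211250) = 1/8 ✓

α = 1/8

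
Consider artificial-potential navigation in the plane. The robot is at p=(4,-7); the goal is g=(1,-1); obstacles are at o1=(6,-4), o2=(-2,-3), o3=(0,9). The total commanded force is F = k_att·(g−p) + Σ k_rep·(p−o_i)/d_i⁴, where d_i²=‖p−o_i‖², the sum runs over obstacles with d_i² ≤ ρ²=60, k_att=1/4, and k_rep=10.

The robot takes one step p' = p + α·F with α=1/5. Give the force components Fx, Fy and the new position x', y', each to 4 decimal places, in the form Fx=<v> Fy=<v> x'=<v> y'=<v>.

F_att = 1/4·(g−p) = 1/4·(-3,6) = (-0.7500,1.5000)
o1: d²=13 ≤ ρ²=60; F_rep = 10·(-2,-3)/13² = (-0.1183,-0.1775)
o2: d²=52 ≤ ρ²=60; F_rep = 10·(6,-4)/52² = (0.0222,-0.0148)
o3: d²=272 > ρ²=60 → inactive
F = F_att + ΣF_rep = (-0.8462,1.3077)
p' = p + 1/5·F = (3.8308,-6.7385)

Fx=-0.8462 Fy=1.3077 x'=3.8308 y'=-6.7385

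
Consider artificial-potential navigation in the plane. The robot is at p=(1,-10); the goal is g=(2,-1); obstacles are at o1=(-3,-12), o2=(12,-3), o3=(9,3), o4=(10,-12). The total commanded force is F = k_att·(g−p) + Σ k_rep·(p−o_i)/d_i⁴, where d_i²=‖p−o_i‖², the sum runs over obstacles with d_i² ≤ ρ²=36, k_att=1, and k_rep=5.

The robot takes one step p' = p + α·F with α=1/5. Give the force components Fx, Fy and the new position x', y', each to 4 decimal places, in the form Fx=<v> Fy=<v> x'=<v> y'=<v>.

F_att = 1·(g−p) = 1·(1,9) = (1.0000,9.0000)
o1: d²=20 ≤ ρ²=36; F_rep = 5·(4,2)/20² = (0.0500,0.0250)
o2: d²=170 > ρ²=36 → inactive
o3: d²=233 > ρ²=36 → inactive
o4: d²=85 > ρ²=36 → inactive
F = F_att + ΣF_rep = (1.0500,9.0250)
p' = p + 1/5·F = (1.2100,-8.1950)

Fx=1.0500 Fy=9.0250 x'=1.2100 y'=-8.1950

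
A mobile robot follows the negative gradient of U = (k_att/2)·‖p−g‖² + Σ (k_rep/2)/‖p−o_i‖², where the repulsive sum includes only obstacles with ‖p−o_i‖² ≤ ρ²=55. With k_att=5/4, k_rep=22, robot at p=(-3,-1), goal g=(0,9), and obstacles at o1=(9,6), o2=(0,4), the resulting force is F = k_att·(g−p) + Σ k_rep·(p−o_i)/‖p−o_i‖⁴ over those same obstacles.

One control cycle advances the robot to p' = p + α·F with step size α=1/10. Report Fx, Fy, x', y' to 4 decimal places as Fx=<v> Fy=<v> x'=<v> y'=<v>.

F_att = 5/4·(g−p) = 5/4·(3,10) = (3.7500,12.5000)
o1: d²=193 > ρ²=55 → inactive
o2: d²=34 ≤ ρ²=55; F_rep = 22·(-3,-5)/34² = (-0.0571,-0.0952)
F = F_att + ΣF_rep = (3.6929,12.4048)
p' = p + 1/10·F = (-2.6307,0.2405)

Fx=3.6929 Fy=12.4048 x'=-2.6307 y'=0.2405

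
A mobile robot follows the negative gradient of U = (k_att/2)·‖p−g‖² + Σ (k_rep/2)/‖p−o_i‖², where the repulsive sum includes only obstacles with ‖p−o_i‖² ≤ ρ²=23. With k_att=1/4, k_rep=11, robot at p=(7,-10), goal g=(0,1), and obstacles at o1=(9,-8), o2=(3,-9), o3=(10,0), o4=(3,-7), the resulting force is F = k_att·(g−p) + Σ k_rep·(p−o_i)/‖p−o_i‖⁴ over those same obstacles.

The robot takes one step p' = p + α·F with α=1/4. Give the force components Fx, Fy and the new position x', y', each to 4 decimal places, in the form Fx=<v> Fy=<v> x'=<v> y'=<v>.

Fx=-1.9415 Fy=2.3682 x'=6.5146 y'=-9.4080

F_att = 1/4·(g−p) = 1/4·(-7,11) = (-1.7500,2.7500)
o1: d²=8 ≤ ρ²=23; F_rep = 11·(-2,-2)/8² = (-0.3438,-0.3438)
o2: d²=17 ≤ ρ²=23; F_rep = 11·(4,-1)/17² = (0.1522,-0.0381)
o3: d²=109 > ρ²=23 → inactive
o4: d²=25 > ρ²=23 → inactive
F = F_att + ΣF_rep = (-1.9415,2.3682)
p' = p + 1/4·F = (6.5146,-9.4080)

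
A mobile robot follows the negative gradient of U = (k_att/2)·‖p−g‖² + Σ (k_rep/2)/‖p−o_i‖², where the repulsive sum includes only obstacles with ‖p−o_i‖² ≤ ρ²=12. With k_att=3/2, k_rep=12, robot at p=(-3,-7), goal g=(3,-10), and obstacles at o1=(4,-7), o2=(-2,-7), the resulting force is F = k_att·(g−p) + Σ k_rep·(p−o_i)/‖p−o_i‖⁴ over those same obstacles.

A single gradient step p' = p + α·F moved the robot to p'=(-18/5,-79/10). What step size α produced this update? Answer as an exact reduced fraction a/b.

α = 1/5

F_att = 3/2·(g−p) = 3/2·(6,-3) = (9.0000,-4.5000)
o1: d²=49 > ρ²=12 → inactive
o2: d²=1 ≤ ρ²=12; F_rep = 12·(-1,0)/1² = (-12.0000,0.0000)
F = F_att + ΣF_rep = (-3.0000,-4.5000)
Δp = p'−p = (-0.6000,-0.9000); α = Δx/Fx = (-3/5) / (-3) = 1/5
check: Δy/Fy = (-9/10) / (-9/2) = 1/5 ✓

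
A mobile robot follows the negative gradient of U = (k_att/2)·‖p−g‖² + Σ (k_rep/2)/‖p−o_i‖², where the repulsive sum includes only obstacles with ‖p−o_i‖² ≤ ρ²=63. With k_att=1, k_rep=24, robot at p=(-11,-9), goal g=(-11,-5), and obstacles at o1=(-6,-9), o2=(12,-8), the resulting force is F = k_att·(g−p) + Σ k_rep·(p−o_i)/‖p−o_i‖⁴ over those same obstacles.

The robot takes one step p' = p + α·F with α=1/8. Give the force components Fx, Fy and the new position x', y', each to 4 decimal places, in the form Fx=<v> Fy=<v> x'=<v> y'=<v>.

Fx=-0.1920 Fy=4.0000 x'=-11.0240 y'=-8.5000

F_att = 1·(g−p) = 1·(0,4) = (0.0000,4.0000)
o1: d²=25 ≤ ρ²=63; F_rep = 24·(-5,0)/25² = (-0.1920,0.0000)
o2: d²=530 > ρ²=63 → inactive
F = F_att + ΣF_rep = (-0.1920,4.0000)
p' = p + 1/8·F = (-11.0240,-8.5000)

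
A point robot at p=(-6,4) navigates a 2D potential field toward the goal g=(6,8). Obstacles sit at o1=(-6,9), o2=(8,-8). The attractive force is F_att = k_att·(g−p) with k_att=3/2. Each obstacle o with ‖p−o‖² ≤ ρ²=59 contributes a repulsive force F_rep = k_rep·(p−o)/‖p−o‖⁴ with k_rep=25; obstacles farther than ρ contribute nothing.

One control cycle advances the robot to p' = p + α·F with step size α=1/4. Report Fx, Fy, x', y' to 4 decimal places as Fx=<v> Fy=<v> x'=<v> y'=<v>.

F_att = 3/2·(g−p) = 3/2·(12,4) = (18.0000,6.0000)
o1: d²=25 ≤ ρ²=59; F_rep = 25·(0,-5)/25² = (0.0000,-0.2000)
o2: d²=340 > ρ²=59 → inactive
F = F_att + ΣF_rep = (18.0000,5.8000)
p' = p + 1/4·F = (-1.5000,5.4500)

Fx=18.0000 Fy=5.8000 x'=-1.5000 y'=5.4500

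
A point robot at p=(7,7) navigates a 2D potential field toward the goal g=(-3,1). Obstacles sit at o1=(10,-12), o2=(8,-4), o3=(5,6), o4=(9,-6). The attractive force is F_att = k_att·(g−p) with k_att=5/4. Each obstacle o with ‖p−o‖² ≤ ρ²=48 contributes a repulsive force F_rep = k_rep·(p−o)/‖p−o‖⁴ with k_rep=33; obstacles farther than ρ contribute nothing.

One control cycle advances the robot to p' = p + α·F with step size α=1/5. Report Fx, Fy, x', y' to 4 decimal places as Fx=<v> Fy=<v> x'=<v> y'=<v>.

Fx=-9.8600 Fy=-6.1800 x'=5.0280 y'=5.7640

F_att = 5/4·(g−p) = 5/4·(-10,-6) = (-12.5000,-7.5000)
o1: d²=370 > ρ²=48 → inactive
o2: d²=122 > ρ²=48 → inactive
o3: d²=5 ≤ ρ²=48; F_rep = 33·(2,1)/5² = (2.6400,1.3200)
o4: d²=173 > ρ²=48 → inactive
F = F_att + ΣF_rep = (-9.8600,-6.1800)
p' = p + 1/5·F = (5.0280,5.7640)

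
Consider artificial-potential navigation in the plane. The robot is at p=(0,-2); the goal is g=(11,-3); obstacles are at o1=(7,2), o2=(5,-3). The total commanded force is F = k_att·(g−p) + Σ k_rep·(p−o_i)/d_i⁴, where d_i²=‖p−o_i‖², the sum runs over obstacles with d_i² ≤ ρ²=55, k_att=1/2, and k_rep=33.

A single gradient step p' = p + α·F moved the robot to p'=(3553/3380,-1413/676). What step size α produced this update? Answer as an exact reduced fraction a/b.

α = 1/5

F_att = 1/2·(g−p) = 1/2·(11,-1) = (5.5000,-0.5000)
o1: d²=65 > ρ²=55 → inactive
o2: d²=26 ≤ ρ²=55; F_rep = 33·(-5,1)/26² = (-0.2441,0.0488)
F = F_att + ΣF_rep = (5.2559,-0.4512)
Δp = p'−p = (1.0512,-0.0902); α = Δx/Fx = (3553/3380) / (3553/676) = 1/5
check: Δy/Fy = (-61/676) / (-305/676) = 1/5 ✓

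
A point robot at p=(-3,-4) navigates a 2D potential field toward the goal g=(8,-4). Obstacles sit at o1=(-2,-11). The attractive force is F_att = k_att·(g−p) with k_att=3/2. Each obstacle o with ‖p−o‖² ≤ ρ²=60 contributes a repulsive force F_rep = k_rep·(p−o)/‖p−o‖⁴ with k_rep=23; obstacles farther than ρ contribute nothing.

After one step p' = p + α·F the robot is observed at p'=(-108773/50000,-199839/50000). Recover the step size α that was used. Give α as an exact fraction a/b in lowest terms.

F_att = 3/2·(g−p) = 3/2·(11,0) = (16.5000,0.0000)
o1: d²=50 ≤ ρ²=60; F_rep = 23·(-1,7)/50² = (-0.0092,0.0644)
F = F_att + ΣF_rep = (16.4908,0.0644)
Δp = p'−p = (0.8245,0.0032); α = Δx/Fx = (41227/50000) / (41227/2500) = 1/20
check: Δy/Fy = (161/50000) / (161/2500) = 1/20 ✓

α = 1/20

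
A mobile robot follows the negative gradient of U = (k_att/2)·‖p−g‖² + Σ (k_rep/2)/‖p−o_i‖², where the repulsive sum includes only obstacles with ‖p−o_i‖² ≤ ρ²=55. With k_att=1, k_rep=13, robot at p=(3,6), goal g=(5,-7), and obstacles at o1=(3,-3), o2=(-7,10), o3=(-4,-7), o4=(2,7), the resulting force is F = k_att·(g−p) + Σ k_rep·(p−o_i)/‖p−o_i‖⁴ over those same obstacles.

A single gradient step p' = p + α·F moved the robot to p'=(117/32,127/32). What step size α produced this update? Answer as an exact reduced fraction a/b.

F_att = 1·(g−p) = 1·(2,-13) = (2.0000,-13.0000)
o1: d²=81 > ρ²=55 → inactive
o2: d²=116 > ρ²=55 → inactive
o3: d²=218 > ρ²=55 → inactive
o4: d²=2 ≤ ρ²=55; F_rep = 13·(1,-1)/2² = (3.2500,-3.2500)
F = F_att + ΣF_rep = (5.2500,-16.2500)
Δp = p'−p = (0.6562,-2.0312); α = Δx/Fx = (21/32) / (21/4) = 1/8
check: Δy/Fy = (-65/32) / (-65/4) = 1/8 ✓

α = 1/8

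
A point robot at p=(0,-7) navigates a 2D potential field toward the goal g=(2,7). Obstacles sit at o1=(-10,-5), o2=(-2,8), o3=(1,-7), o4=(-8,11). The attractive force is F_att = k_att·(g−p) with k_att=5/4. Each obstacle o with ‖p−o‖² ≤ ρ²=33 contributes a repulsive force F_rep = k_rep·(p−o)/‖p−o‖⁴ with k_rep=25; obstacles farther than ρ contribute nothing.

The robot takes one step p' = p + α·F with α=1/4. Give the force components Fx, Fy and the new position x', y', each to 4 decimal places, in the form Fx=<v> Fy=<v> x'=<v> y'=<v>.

Fx=-22.5000 Fy=17.5000 x'=-5.6250 y'=-2.6250

F_att = 5/4·(g−p) = 5/4·(2,14) = (2.5000,17.5000)
o1: d²=104 > ρ²=33 → inactive
o2: d²=229 > ρ²=33 → inactive
o3: d²=1 ≤ ρ²=33; F_rep = 25·(-1,0)/1² = (-25.0000,0.0000)
o4: d²=388 > ρ²=33 → inactive
F = F_att + ΣF_rep = (-22.5000,17.5000)
p' = p + 1/4·F = (-5.6250,-2.6250)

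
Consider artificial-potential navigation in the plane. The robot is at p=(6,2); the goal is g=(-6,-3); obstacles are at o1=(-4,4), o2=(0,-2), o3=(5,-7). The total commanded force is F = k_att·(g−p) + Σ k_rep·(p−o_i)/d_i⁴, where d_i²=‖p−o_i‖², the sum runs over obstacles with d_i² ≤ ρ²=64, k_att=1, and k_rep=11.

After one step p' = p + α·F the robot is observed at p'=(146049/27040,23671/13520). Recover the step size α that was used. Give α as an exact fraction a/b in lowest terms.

α = 1/20

F_att = 1·(g−p) = 1·(-12,-5) = (-12.0000,-5.0000)
o1: d²=104 > ρ²=64 → inactive
o2: d²=52 ≤ ρ²=64; F_rep = 11·(6,4)/52² = (0.0244,0.0163)
o3: d²=82 > ρ²=64 → inactive
F = F_att + ΣF_rep = (-11.9756,-4.9837)
Δp = p'−p = (-0.5988,-0.2492); α = Δx/Fx = (-16191/27040) / (-16191/1352) = 1/20
check: Δy/Fy = (-3369/13520) / (-3369/676) = 1/20 ✓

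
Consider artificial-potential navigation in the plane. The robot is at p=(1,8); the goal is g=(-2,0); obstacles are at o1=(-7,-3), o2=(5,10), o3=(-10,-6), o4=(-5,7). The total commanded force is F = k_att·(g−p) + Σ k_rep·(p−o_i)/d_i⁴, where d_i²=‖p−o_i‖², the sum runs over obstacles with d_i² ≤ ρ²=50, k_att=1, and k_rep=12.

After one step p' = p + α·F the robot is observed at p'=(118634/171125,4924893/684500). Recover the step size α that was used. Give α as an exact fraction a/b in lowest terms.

α = 1/10

F_att = 1·(g−p) = 1·(-3,-8) = (-3.0000,-8.0000)
o1: d²=185 > ρ²=50 → inactive
o2: d²=20 ≤ ρ²=50; F_rep = 12·(-4,-2)/20² = (-0.1200,-0.0600)
o3: d²=317 > ρ²=50 → inactive
o4: d²=37 ≤ ρ²=50; F_rep = 12·(6,1)/37² = (0.0526,0.0088)
F = F_att + ΣF_rep = (-3.0674,-8.0512)
Δp = p'−p = (-0.3067,-0.8051); α = Δx/Fx = (-52491/171125) / (-104982/34225) = 1/10
check: Δy/Fy = (-551107/684500) / (-551107/68450) = 1/10 ✓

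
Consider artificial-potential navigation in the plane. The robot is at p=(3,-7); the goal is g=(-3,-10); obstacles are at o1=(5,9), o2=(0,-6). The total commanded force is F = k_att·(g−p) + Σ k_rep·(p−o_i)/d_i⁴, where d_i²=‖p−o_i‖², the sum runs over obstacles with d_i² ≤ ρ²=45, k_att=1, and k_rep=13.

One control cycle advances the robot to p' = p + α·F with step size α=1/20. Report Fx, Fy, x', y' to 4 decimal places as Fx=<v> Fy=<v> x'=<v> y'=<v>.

Fx=-5.6100 Fy=-3.1300 x'=2.7195 y'=-7.1565

F_att = 1·(g−p) = 1·(-6,-3) = (-6.0000,-3.0000)
o1: d²=260 > ρ²=45 → inactive
o2: d²=10 ≤ ρ²=45; F_rep = 13·(3,-1)/10² = (0.3900,-0.1300)
F = F_att + ΣF_rep = (-5.6100,-3.1300)
p' = p + 1/20·F = (2.7195,-7.1565)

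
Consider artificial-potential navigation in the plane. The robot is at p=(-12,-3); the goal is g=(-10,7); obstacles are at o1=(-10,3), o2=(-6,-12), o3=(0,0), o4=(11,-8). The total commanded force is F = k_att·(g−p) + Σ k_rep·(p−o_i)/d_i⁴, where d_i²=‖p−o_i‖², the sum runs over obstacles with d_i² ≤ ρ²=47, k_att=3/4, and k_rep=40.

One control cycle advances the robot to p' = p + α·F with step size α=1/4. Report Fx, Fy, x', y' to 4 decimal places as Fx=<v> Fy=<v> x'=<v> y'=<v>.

Fx=1.4500 Fy=7.3500 x'=-11.6375 y'=-1.1625

F_att = 3/4·(g−p) = 3/4·(2,10) = (1.5000,7.5000)
o1: d²=40 ≤ ρ²=47; F_rep = 40·(-2,-6)/40² = (-0.0500,-0.1500)
o2: d²=117 > ρ²=47 → inactive
o3: d²=153 > ρ²=47 → inactive
o4: d²=554 > ρ²=47 → inactive
F = F_att + ΣF_rep = (1.4500,7.3500)
p' = p + 1/4·F = (-11.6375,-1.1625)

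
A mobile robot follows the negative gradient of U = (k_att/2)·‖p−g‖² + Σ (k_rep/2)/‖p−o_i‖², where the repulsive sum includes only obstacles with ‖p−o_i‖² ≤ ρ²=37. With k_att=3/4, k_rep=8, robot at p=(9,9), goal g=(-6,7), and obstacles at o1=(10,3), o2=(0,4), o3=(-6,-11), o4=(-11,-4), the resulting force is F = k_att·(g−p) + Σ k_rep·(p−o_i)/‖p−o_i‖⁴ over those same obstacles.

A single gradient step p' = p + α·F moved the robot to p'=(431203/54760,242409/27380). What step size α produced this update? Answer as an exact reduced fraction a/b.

F_att = 3/4·(g−p) = 3/4·(-15,-2) = (-11.2500,-1.5000)
o1: d²=37 ≤ ρ²=37; F_rep = 8·(-1,6)/37² = (-0.0058,0.0351)
o2: d²=106 > ρ²=37 → inactive
o3: d²=625 > ρ²=37 → inactive
o4: d²=569 > ρ²=37 → inactive
F = F_att + ΣF_rep = (-11.2558,-1.4649)
Δp = p'−p = (-1.1256,-0.1465); α = Δx/Fx = (-61637/54760) / (-61637/5476) = 1/10
check: Δy/Fy = (-4011/27380) / (-4011/2738) = 1/10 ✓

α = 1/10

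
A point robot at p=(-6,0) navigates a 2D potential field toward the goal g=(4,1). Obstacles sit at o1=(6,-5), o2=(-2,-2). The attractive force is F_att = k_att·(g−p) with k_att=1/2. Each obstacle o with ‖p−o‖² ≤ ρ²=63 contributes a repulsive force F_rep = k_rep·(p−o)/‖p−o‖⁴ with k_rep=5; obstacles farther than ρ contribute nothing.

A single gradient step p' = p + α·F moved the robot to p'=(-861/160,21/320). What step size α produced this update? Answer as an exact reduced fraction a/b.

F_att = 1/2·(g−p) = 1/2·(10,1) = (5.0000,0.5000)
o1: d²=169 > ρ²=63 → inactive
o2: d²=20 ≤ ρ²=63; F_rep = 5·(-4,2)/20² = (-0.0500,0.0250)
F = F_att + ΣF_rep = (4.9500,0.5250)
Δp = p'−p = (0.6188,0.0656); α = Δx/Fx = (99/160) / (99/20) = 1/8
check: Δy/Fy = (21/320) / (21/40) = 1/8 ✓

α = 1/8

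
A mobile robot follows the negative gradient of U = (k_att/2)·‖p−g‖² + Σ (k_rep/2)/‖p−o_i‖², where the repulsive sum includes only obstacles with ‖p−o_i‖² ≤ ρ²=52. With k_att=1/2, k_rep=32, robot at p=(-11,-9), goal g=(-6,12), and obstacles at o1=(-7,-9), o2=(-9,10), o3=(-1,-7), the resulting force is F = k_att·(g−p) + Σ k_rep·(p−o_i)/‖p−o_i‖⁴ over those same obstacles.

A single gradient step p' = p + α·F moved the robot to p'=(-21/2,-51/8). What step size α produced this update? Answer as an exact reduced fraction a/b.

α = 1/4

F_att = 1/2·(g−p) = 1/2·(5,21) = (2.5000,10.5000)
o1: d²=16 ≤ ρ²=52; F_rep = 32·(-4,0)/16² = (-0.5000,0.0000)
o2: d²=365 > ρ²=52 → inactive
o3: d²=104 > ρ²=52 → inactive
F = F_att + ΣF_rep = (2.0000,10.5000)
Δp = p'−p = (0.5000,2.6250); α = Δx/Fx = (1/2) / (2) = 1/4
check: Δy/Fy = (21/8) / (21/2) = 1/4 ✓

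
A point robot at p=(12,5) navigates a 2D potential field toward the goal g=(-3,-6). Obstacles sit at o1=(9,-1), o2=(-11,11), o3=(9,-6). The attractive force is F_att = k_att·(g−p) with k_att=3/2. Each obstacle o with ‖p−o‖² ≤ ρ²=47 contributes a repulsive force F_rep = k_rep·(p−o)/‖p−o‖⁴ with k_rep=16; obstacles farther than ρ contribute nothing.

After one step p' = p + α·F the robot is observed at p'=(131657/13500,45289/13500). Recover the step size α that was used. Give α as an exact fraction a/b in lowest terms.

α = 1/10

F_att = 3/2·(g−p) = 3/2·(-15,-11) = (-22.5000,-16.5000)
o1: d²=45 ≤ ρ²=47; F_rep = 16·(3,6)/45² = (0.0237,0.0474)
o2: d²=565 > ρ²=47 → inactive
o3: d²=130 > ρ²=47 → inactive
F = F_att + ΣF_rep = (-22.4763,-16.4526)
Δp = p'−p = (-2.2476,-1.6453); α = Δx/Fx = (-30343/13500) / (-30343/1350) = 1/10
check: Δy/Fy = (-22211/13500) / (-22211/1350) = 1/10 ✓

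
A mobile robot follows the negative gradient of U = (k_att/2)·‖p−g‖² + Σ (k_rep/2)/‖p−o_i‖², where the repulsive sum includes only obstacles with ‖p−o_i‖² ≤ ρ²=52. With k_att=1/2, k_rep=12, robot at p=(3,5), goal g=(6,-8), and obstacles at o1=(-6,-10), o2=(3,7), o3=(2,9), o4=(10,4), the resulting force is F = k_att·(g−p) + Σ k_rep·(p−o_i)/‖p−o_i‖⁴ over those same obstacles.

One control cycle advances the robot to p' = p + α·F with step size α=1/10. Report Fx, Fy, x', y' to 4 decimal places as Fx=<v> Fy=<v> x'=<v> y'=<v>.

F_att = 1/2·(g−p) = 1/2·(3,-13) = (1.5000,-6.5000)
o1: d²=306 > ρ²=52 → inactive
o2: d²=4 ≤ ρ²=52; F_rep = 12·(0,-2)/4² = (0.0000,-1.5000)
o3: d²=17 ≤ ρ²=52; F_rep = 12·(1,-4)/17² = (0.0415,-0.1661)
o4: d²=50 ≤ ρ²=52; F_rep = 12·(-7,1)/50² = (-0.0336,0.0048)
F = F_att + ΣF_rep = (1.5079,-8.1613)
p' = p + 1/10·F = (3.1508,4.1839)

Fx=1.5079 Fy=-8.1613 x'=3.1508 y'=4.1839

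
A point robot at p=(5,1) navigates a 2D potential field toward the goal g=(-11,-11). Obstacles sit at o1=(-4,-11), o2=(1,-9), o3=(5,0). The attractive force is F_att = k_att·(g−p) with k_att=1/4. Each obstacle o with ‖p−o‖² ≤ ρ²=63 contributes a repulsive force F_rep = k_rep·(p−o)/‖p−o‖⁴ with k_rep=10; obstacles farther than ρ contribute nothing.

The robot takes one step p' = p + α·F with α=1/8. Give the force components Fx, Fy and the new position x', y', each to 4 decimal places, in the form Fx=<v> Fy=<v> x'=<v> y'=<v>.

Fx=-4.0000 Fy=7.0000 x'=4.5000 y'=1.8750

F_att = 1/4·(g−p) = 1/4·(-16,-12) = (-4.0000,-3.0000)
o1: d²=225 > ρ²=63 → inactive
o2: d²=116 > ρ²=63 → inactive
o3: d²=1 ≤ ρ²=63; F_rep = 10·(0,1)/1² = (0.0000,10.0000)
F = F_att + ΣF_rep = (-4.0000,7.0000)
p' = p + 1/8·F = (4.5000,1.8750)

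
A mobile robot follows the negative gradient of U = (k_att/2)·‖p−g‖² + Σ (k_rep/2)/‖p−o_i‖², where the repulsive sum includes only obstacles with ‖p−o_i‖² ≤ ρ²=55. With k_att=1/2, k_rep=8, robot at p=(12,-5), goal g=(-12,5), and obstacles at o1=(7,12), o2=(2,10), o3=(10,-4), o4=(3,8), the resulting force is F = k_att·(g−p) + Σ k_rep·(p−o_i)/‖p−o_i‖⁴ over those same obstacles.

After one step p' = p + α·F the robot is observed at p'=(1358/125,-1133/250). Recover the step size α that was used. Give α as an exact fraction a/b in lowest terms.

F_att = 1/2·(g−p) = 1/2·(-24,10) = (-12.0000,5.0000)
o1: d²=314 > ρ²=55 → inactive
o2: d²=325 > ρ²=55 → inactive
o3: d²=5 ≤ ρ²=55; F_rep = 8·(2,-1)/5² = (0.6400,-0.3200)
o4: d²=250 > ρ²=55 → inactive
F = F_att + ΣF_rep = (-11.3600,4.6800)
Δp = p'−p = (-1.1360,0.4680); α = Δx/Fx = (-142/125) / (-284/25) = 1/10
check: Δy/Fy = (117/250) / (117/25) = 1/10 ✓

α = 1/10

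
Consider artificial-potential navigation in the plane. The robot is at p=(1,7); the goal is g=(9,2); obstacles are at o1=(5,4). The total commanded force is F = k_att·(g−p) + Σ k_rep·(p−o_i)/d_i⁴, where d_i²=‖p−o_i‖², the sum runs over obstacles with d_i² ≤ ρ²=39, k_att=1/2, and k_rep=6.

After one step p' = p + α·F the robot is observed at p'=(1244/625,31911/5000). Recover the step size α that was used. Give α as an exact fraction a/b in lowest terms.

α = 1/4

F_att = 1/2·(g−p) = 1/2·(8,-5) = (4.0000,-2.5000)
o1: d²=25 ≤ ρ²=39; F_rep = 6·(-4,3)/25² = (-0.0384,0.0288)
F = F_att + ΣF_rep = (3.9616,-2.4712)
Δp = p'−p = (0.9904,-0.6178); α = Δx/Fx = (619/625) / (2476/625) = 1/4
check: Δy/Fy = (-3089/5000) / (-3089/1250) = 1/4 ✓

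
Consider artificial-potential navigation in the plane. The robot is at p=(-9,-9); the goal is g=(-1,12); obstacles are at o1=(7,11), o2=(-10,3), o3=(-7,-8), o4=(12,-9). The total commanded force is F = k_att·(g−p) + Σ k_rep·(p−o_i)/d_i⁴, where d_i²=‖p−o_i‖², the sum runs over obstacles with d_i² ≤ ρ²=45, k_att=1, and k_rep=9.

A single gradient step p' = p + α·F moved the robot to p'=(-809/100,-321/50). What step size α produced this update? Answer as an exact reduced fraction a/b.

α = 1/8

F_att = 1·(g−p) = 1·(8,21) = (8.0000,21.0000)
o1: d²=656 > ρ²=45 → inactive
o2: d²=145 > ρ²=45 → inactive
o3: d²=5 ≤ ρ²=45; F_rep = 9·(-2,-1)/5² = (-0.7200,-0.3600)
o4: d²=441 > ρ²=45 → inactive
F = F_att + ΣF_rep = (7.2800,20.6400)
Δp = p'−p = (0.9100,2.5800); α = Δx/Fx = (91/100) / (182/25) = 1/8
check: Δy/Fy = (129/50) / (516/25) = 1/8 ✓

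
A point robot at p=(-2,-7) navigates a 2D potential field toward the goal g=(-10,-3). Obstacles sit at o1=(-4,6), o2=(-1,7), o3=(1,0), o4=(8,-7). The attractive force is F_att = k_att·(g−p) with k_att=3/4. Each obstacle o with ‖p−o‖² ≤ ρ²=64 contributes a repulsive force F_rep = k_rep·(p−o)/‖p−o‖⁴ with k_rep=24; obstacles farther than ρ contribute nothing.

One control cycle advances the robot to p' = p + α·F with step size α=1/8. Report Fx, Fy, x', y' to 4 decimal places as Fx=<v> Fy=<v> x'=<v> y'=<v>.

F_att = 3/4·(g−p) = 3/4·(-8,4) = (-6.0000,3.0000)
o1: d²=173 > ρ²=64 → inactive
o2: d²=197 > ρ²=64 → inactive
o3: d²=58 ≤ ρ²=64; F_rep = 24·(-3,-7)/58² = (-0.0214,-0.0499)
o4: d²=100 > ρ²=64 → inactive
F = F_att + ΣF_rep = (-6.0214,2.9501)
p' = p + 1/8·F = (-2.7527,-6.6312)

Fx=-6.0214 Fy=2.9501 x'=-2.7527 y'=-6.6312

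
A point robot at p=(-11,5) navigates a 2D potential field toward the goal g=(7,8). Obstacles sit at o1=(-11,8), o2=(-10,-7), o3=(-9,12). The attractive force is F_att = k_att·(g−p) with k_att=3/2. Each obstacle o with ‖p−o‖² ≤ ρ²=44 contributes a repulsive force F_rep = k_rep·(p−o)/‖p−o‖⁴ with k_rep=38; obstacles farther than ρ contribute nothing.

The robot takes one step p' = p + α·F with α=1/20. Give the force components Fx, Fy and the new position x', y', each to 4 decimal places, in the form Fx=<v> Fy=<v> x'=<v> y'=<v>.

F_att = 3/2·(g−p) = 3/2·(18,3) = (27.0000,4.5000)
o1: d²=9 ≤ ρ²=44; F_rep = 38·(0,-3)/9² = (0.0000,-1.4074)
o2: d²=145 > ρ²=44 → inactive
o3: d²=53 > ρ²=44 → inactive
F = F_att + ΣF_rep = (27.0000,3.0926)
p' = p + 1/20·F = (-9.6500,5.1546)

Fx=27.0000 Fy=3.0926 x'=-9.6500 y'=5.1546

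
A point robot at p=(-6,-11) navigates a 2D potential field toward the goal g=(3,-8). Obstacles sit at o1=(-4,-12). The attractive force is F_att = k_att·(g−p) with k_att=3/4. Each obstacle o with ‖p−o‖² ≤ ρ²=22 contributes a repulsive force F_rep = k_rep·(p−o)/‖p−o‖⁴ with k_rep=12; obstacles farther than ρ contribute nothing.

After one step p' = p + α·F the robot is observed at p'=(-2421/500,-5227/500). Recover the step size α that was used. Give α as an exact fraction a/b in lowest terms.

α = 1/5

F_att = 3/4·(g−p) = 3/4·(9,3) = (6.7500,2.2500)
o1: d²=5 ≤ ρ²=22; F_rep = 12·(-2,1)/5² = (-0.9600,0.4800)
F = F_att + ΣF_rep = (5.7900,2.7300)
Δp = p'−p = (1.1580,0.5460); α = Δx/Fx = (579/500) / (579/100) = 1/5
check: Δy/Fy = (273/500) / (273/100) = 1/5 ✓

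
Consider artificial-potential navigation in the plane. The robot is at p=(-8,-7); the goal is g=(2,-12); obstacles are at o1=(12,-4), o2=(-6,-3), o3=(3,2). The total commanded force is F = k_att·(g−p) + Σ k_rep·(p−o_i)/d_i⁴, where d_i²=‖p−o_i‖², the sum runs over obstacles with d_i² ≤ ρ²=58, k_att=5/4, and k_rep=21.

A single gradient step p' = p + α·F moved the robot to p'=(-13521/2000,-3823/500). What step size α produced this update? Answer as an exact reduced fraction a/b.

α = 1/10

F_att = 5/4·(g−p) = 5/4·(10,-5) = (12.5000,-6.2500)
o1: d²=409 > ρ²=58 → inactive
o2: d²=20 ≤ ρ²=58; F_rep = 21·(-2,-4)/20² = (-0.1050,-0.2100)
o3: d²=202 > ρ²=58 → inactive
F = F_att + ΣF_rep = (12.3950,-6.4600)
Δp = p'−p = (1.2395,-0.6460); α = Δx/Fx = (2479/2000) / (2479/200) = 1/10
check: Δy/Fy = (-323/500) / (-323/50) = 1/10 ✓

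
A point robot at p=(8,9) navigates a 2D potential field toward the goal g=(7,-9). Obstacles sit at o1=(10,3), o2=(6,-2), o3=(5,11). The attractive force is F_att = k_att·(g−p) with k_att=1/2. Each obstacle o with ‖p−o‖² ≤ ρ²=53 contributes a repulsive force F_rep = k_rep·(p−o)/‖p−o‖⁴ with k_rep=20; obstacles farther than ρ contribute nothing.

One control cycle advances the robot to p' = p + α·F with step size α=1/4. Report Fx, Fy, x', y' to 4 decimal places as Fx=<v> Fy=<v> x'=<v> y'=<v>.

F_att = 1/2·(g−p) = 1/2·(-1,-18) = (-0.5000,-9.0000)
o1: d²=40 ≤ ρ²=53; F_rep = 20·(-2,6)/40² = (-0.0250,0.0750)
o2: d²=125 > ρ²=53 → inactive
o3: d²=13 ≤ ρ²=53; F_rep = 20·(3,-2)/13² = (0.3550,-0.2367)
F = F_att + ΣF_rep = (-0.1700,-9.1617)
p' = p + 1/4·F = (7.9575,6.7096)

Fx=-0.1700 Fy=-9.1617 x'=7.9575 y'=6.7096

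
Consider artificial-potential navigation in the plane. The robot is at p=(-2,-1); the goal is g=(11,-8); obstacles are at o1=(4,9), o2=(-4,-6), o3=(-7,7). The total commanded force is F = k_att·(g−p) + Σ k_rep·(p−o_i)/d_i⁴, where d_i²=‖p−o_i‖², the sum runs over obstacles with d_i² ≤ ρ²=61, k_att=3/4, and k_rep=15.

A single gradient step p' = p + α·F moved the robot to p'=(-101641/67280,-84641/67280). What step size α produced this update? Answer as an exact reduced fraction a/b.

F_att = 3/4·(g−p) = 3/4·(13,-7) = (9.7500,-5.2500)
o1: d²=136 > ρ²=61 → inactive
o2: d²=29 ≤ ρ²=61; F_rep = 15·(2,5)/29² = (0.0357,0.0892)
o3: d²=89 > ρ²=61 → inactive
F = F_att + ΣF_rep = (9.7857,-5.1608)
Δp = p'−p = (0.4893,-0.2580); α = Δx/Fx = (32919/67280) / (32919/3364) = 1/20
check: Δy/Fy = (-17361/67280) / (-17361/3364) = 1/20 ✓

α = 1/20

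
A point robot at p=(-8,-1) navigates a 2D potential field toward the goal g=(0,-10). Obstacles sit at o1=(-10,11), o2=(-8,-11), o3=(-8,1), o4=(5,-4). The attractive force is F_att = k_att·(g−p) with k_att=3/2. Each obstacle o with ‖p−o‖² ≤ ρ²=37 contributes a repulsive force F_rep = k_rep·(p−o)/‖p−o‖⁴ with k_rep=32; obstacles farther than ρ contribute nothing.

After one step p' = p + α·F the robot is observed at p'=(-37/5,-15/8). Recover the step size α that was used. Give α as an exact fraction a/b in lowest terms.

F_att = 3/2·(g−p) = 3/2·(8,-9) = (12.0000,-13.5000)
o1: d²=148 > ρ²=37 → inactive
o2: d²=100 > ρ²=37 → inactive
o3: d²=4 ≤ ρ²=37; F_rep = 32·(0,-2)/4² = (0.0000,-4.0000)
o4: d²=178 > ρ²=37 → inactive
F = F_att + ΣF_rep = (12.0000,-17.5000)
Δp = p'−p = (0.6000,-0.8750); α = Δx/Fx = (3/5) / (12) = 1/20
check: Δy/Fy = (-7/8) / (-35/2) = 1/20 ✓

α = 1/20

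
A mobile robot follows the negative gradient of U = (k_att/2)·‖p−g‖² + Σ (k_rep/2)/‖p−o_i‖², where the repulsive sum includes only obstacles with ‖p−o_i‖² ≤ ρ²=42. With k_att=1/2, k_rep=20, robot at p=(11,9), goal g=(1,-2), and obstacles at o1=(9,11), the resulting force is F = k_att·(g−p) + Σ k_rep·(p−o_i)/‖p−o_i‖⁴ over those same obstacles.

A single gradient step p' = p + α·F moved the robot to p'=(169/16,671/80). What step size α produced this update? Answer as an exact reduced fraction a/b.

F_att = 1/2·(g−p) = 1/2·(-10,-11) = (-5.0000,-5.5000)
o1: d²=8 ≤ ρ²=42; F_rep = 20·(2,-2)/8² = (0.6250,-0.6250)
F = F_att + ΣF_rep = (-4.3750,-6.1250)
Δp = p'−p = (-0.4375,-0.6125); α = Δx/Fx = (-7/16) / (-35/8) = 1/10
check: Δy/Fy = (-49/80) / (-49/8) = 1/10 ✓

α = 1/10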